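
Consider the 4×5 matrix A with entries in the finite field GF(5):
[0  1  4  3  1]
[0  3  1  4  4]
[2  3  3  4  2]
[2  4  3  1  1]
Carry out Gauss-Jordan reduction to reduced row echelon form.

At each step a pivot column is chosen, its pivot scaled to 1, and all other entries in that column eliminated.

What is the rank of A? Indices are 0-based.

pivot(0,0): swap R0↔R2
pivot(0,0)=2: scale R0 → (1, 4, 4, 2, 1)
  clear (3,0): R3 −= (2)R0 → (0, 1, 0, 2, 4)
pivot(1,1)=3: scale R1 → (0, 1, 2, 3, 3)
  clear (0,1): R0 −= (4)R1 → (1, 0, 1, 0, 4)
  clear (2,1): R2 −= (1)R1 → (0, 0, 2, 0, 3)
  clear (3,1): R3 −= (1)R1 → (0, 0, 3, 4, 1)
pivot(2,2)=2: scale R2 → (0, 0, 1, 0, 4)
  clear (0,2): R0 −= (1)R2 → (1, 0, 0, 0, 0)
  clear (1,2): R1 −= (2)R2 → (0, 1, 0, 3, 0)
  clear (3,2): R3 −= (3)R2 → (0, 0, 0, 4, 4)
pivot(3,3)=4: scale R3 → (0, 0, 0, 1, 1)
  clear (1,3): R1 −= (3)R3 → (0, 1, 0, 0, 2)

rank = 4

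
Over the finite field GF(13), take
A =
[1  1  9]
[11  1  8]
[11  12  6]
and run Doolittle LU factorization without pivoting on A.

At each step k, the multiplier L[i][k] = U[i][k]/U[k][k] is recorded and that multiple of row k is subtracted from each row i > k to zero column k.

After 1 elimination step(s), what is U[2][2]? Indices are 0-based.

U[2][2] = 11

[col 0] pivot 1
  R1 -= 11*R0 → (0, 3, 0)  (L[1][0] := 11)
  R2 -= 11*R0 → (0, 1, 11)  (L[2][0] := 11)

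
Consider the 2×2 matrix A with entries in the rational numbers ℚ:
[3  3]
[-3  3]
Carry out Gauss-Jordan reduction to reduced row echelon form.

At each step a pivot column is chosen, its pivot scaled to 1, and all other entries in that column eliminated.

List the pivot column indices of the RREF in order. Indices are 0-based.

pivot columns: 0, 1

[1] R0 /= 3  ⇒  (1, 1)
     R1 -= -3·R0  ⇒  (0, 6)
[2] R1 /= 6  ⇒  (0, 1)
     R0 -= 1·R1  ⇒  (1, 0)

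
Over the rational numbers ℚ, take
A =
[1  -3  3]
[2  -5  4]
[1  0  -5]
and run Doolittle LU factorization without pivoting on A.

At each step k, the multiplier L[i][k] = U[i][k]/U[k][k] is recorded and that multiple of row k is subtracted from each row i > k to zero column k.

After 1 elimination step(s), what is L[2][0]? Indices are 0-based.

Step 1: pivot at (0,0) is 1.
  row1 ← row1 − (2)·row0  ⇒  L[1][0]=2, U row1=(0, 1, -2)
  row2 ← row2 − (1)·row0  ⇒  L[2][0]=1, U row2=(0, 3, -8)

L[2][0] = 1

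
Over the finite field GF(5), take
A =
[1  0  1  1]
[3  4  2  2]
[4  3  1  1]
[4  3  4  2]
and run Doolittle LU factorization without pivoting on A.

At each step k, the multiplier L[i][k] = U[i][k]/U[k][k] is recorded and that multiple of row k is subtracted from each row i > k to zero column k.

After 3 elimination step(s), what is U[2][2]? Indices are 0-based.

U[2][2] = 4

[col 0] pivot 1
  R1 -= 3*R0 → (0, 4, 4, 4)  (L[1][0] := 3)
  R2 -= 4*R0 → (0, 3, 2, 2)  (L[2][0] := 4)
  R3 -= 4*R0 → (0, 3, 0, 3)  (L[3][0] := 4)
[col 1] pivot 4
  R2 -= 2*R1 → (0, 0, 4, 4)  (L[2][1] := 2)
  R3 -= 2*R1 → (0, 0, 2, 0)  (L[3][1] := 2)
[col 2] pivot 4
  R3 -= 3*R2 → (0, 0, 0, 3)  (L[3][2] := 3)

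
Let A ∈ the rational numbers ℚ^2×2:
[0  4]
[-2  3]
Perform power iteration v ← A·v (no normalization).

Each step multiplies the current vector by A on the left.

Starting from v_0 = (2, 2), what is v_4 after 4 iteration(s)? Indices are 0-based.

v_0 = (2, 2).
v_1 = A·v_0 = (8, 2).
v_2 = A·v_1 = (8, -10).
v_3 = A·v_2 = (-40, -46).
v_4 = A·v_3 = (-184, -58).

v_4 = (-184, -58)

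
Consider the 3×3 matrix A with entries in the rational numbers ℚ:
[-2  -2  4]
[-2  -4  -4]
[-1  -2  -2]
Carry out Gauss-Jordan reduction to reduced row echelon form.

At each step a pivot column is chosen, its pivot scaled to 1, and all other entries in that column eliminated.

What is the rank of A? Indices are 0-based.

step 1: normalize row 0 (÷-2) = (1, 1, -2)
  row 1: subtract -2×row0 = (0, -2, -8)
  row 2: subtract -1×row0 = (0, -1, -4)
step 2: normalize row 1 (÷-2) = (0, 1, 4)
  row 0: subtract 1×row1 = (1, 0, -6)
  row 2: subtract -1×row1 = (0, 0, 0)
skip col 2 (zero from row 2)

rank = 2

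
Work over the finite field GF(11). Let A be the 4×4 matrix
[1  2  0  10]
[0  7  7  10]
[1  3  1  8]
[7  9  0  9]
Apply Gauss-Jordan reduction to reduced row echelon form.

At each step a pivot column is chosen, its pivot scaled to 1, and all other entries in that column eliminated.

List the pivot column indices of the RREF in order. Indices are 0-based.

pivot(0,0)=1: scale R0 → (1, 2, 0, 10)
  clear (2,0): R2 −= (1)R0 → (0, 1, 1, 9)
  clear (3,0): R3 −= (7)R0 → (0, 6, 0, 5)
pivot(1,1)=7: scale R1 → (0, 1, 1, 3)
  clear (0,1): R0 −= (2)R1 → (1, 0, 9, 4)
  clear (2,1): R2 −= (1)R1 → (0, 0, 0, 6)
  clear (3,1): R3 −= (6)R1 → (0, 0, 5, 9)
pivot(2,2): swap R2↔R3
pivot(2,2)=5: scale R2 → (0, 0, 1, 4)
  clear (0,2): R0 −= (9)R2 → (1, 0, 0, 1)
  clear (1,2): R1 −= (1)R2 → (0, 1, 0, 10)
pivot(3,3)=6: scale R3 → (0, 0, 0, 1)
  clear (0,3): R0 −= (1)R3 → (1, 0, 0, 0)
  clear (1,3): R1 −= (10)R3 → (0, 1, 0, 0)
  clear (2,3): R2 −= (4)R3 → (0, 0, 1, 0)

pivot columns: 0, 1, 2, 3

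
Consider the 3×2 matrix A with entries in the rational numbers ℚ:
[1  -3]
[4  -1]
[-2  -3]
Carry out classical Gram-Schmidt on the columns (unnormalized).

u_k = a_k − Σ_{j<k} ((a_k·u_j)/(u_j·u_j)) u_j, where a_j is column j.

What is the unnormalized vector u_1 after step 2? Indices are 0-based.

u_1 = (-62/21, -17/21, -65/21)

Step 1: u_0 = a_0 = (1, 4, -2).
Step 2: u_1 = a_1 − (-1/21)·u_0 = (-62/21, -17/21, -65/21).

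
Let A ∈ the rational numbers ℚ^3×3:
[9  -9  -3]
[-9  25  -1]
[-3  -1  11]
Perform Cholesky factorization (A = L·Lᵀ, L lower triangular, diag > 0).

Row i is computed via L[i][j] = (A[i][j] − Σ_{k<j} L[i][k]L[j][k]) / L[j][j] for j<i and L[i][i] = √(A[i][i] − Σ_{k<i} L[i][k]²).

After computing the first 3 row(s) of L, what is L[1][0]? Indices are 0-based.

Step 1: L[0][0] = √(9) = 3.
  L[1][0] = (-9) / L[0][0] = -3.
Step 2: L[1][1] = √(16) = 4.
  L[2][0] = (-3) / L[0][0] = -1.
  L[2][1] = (-4) / L[1][1] = -1.
Step 3: L[2][2] = √(9) = 3.

L[1][0] = -3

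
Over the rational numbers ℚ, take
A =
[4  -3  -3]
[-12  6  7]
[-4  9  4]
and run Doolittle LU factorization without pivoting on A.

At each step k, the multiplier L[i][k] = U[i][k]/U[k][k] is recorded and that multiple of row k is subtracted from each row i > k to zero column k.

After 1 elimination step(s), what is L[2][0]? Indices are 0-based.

k=0: U[0][0]=4
  eliminate (1,0): mult=-3, new row 1: (0, -3, -2); set L[1][0]=-3
  eliminate (2,0): mult=-1, new row 2: (0, 6, 1); set L[2][0]=-1

L[2][0] = -1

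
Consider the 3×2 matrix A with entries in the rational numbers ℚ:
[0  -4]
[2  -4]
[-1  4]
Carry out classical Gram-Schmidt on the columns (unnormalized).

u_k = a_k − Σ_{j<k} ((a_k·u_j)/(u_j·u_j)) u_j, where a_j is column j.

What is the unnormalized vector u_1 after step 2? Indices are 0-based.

Step 1: u_0 = a_0 = (0, 2, -1).
Step 2: u_1 = a_1 − (-12/5)·u_0 = (-4, 4/5, 8/5).

u_1 = (-4, 4/5, 8/5)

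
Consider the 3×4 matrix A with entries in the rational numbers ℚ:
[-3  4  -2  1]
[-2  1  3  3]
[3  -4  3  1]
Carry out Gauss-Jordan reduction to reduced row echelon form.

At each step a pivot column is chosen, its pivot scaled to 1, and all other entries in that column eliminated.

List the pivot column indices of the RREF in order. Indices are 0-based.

[1] R0 /= -3  ⇒  (1, -4/3, 2/3, -1/3)
     R1 -= -2·R0  ⇒  (0, -5/3, 13/3, 7/3)
     R2 -= 3·R0  ⇒  (0, 0, 1, 2)
[2] R1 /= -5/3  ⇒  (0, 1, -13/5, -7/5)
     R0 -= -4/3·R1  ⇒  (1, 0, -14/5, -11/5)
[3] R2 /= 1  ⇒  (0, 0, 1, 2)
     R0 -= -14/5·R2  ⇒  (1, 0, 0, 17/5)
     R1 -= -13/5·R2  ⇒  (0, 1, 0, 19/5)

pivot columns: 0, 1, 2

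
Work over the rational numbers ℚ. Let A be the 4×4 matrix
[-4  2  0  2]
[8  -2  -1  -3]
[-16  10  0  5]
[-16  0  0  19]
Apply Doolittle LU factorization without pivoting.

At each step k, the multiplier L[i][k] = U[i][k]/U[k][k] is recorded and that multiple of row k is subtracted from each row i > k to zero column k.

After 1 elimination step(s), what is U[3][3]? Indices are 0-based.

U[3][3] = 11

[col 0] pivot -4
  R1 -= -2*R0 → (0, 2, -1, 1)  (L[1][0] := -2)
  R2 -= 4*R0 → (0, 2, 0, -3)  (L[2][0] := 4)
  R3 -= 4*R0 → (0, -8, 0, 11)  (L[3][0] := 4)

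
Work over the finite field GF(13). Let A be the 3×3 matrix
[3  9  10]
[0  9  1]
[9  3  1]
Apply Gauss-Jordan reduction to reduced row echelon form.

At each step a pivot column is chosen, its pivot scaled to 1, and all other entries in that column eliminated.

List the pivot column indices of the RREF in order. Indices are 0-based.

pivot columns: 0, 1, 2

pivot(0,0)=3: scale R0 → (1, 3, 12)
  clear (2,0): R2 −= (9)R0 → (0, 2, 10)
pivot(1,1)=9: scale R1 → (0, 1, 3)
  clear (0,1): R0 −= (3)R1 → (1, 0, 3)
  clear (2,1): R2 −= (2)R1 → (0, 0, 4)
pivot(2,2)=4: scale R2 → (0, 0, 1)
  clear (0,2): R0 −= (3)R2 → (1, 0, 0)
  clear (1,2): R1 −= (3)R2 → (0, 1, 0)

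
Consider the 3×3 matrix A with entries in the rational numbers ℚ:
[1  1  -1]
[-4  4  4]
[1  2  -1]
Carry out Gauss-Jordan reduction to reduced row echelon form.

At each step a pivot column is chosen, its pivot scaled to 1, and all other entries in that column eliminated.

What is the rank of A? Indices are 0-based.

rank = 2

pivot(0,0)=1: scale R0 → (1, 1, -1)
  clear (1,0): R1 −= (-4)R0 → (0, 8, 0)
  clear (2,0): R2 −= (1)R0 → (0, 1, 0)
pivot(1,1)=8: scale R1 → (0, 1, 0)
  clear (0,1): R0 −= (1)R1 → (1, 0, -1)
  clear (2,1): R2 −= (1)R1 → (0, 0, 0)
col 2: no nonzero at/below row 2; advance.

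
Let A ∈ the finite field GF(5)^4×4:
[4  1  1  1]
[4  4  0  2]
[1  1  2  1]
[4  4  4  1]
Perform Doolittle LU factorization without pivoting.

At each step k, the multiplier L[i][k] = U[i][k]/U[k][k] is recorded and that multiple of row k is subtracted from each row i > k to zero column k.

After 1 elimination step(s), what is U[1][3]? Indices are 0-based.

U[1][3] = 1

Step 1: pivot at (0,0) is 4.
  row1 ← row1 − (1)·row0  ⇒  L[1][0]=1, U row1=(0, 3, 4, 1)
  row2 ← row2 − (4)·row0  ⇒  L[2][0]=4, U row2=(0, 2, 3, 2)
  row3 ← row3 − (1)·row0  ⇒  L[3][0]=1, U row3=(0, 3, 3, 0)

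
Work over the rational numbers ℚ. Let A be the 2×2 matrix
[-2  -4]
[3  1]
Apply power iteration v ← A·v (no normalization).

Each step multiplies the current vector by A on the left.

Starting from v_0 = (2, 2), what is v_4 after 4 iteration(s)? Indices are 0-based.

v_4 = (-48, 332)

v_0 = (2, 2).
v_1 = A·v_0 = (-12, 8).
v_2 = A·v_1 = (-8, -28).
v_3 = A·v_2 = (128, -52).
v_4 = A·v_3 = (-48, 332).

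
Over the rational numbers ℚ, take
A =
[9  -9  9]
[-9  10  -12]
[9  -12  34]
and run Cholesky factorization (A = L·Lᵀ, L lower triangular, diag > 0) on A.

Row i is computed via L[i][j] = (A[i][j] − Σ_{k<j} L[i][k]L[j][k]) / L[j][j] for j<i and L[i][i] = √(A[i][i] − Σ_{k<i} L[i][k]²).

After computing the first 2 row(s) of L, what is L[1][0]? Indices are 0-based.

L[1][0] = -3

Step 1: L[0][0] = √(9) = 3.
  L[1][0] = (-9) / L[0][0] = -3.
Step 2: L[1][1] = √(1) = 1.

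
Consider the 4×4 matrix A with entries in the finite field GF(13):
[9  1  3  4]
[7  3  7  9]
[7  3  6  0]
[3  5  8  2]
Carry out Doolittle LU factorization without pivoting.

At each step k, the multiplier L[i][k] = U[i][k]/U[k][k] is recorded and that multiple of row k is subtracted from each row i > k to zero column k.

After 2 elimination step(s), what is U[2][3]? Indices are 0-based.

U[2][3] = 4

Step 1: pivot at (0,0) is 9.
  row1 ← row1 − (8)·row0  ⇒  L[1][0]=8, U row1=(0, 8, 9, 3)
  row2 ← row2 − (8)·row0  ⇒  L[2][0]=8, U row2=(0, 8, 8, 7)
  row3 ← row3 − (9)·row0  ⇒  L[3][0]=9, U row3=(0, 9, 7, 5)
Step 2: pivot at (1,1) is 8.
  row2 ← row2 − (1)·row1  ⇒  L[2][1]=1, U row2=(0, 0, 12, 4)
  row3 ← row3 − (6)·row1  ⇒  L[3][1]=6, U row3=(0, 0, 5, 0)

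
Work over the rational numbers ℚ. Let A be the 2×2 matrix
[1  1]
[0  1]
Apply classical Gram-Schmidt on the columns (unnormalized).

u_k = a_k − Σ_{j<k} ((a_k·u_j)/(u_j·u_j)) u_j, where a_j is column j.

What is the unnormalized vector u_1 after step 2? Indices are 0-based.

u_1 = (0, 1)

Step 1: u_0 = a_0 = (1, 0).
Step 2: u_1 = a_1 − (1)·u_0 = (0, 1).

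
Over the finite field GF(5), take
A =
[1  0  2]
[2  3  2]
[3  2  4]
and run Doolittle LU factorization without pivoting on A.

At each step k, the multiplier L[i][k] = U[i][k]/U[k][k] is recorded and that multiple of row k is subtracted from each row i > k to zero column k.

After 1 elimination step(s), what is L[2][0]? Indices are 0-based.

L[2][0] = 3

k=0: U[0][0]=1
  eliminate (1,0): mult=2, new row 1: (0, 3, 3); set L[1][0]=2
  eliminate (2,0): mult=3, new row 2: (0, 2, 3); set L[2][0]=3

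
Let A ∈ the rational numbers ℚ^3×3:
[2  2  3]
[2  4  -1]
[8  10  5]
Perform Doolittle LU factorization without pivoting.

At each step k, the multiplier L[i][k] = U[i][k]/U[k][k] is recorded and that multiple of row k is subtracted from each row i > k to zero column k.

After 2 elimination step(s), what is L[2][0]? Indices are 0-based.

Step 1: pivot at (0,0) is 2.
  row1 ← row1 − (1)·row0  ⇒  L[1][0]=1, U row1=(0, 2, -4)
  row2 ← row2 − (4)·row0  ⇒  L[2][0]=4, U row2=(0, 2, -7)
Step 2: pivot at (1,1) is 2.
  row2 ← row2 − (1)·row1  ⇒  L[2][1]=1, U row2=(0, 0, -3)

L[2][0] = 4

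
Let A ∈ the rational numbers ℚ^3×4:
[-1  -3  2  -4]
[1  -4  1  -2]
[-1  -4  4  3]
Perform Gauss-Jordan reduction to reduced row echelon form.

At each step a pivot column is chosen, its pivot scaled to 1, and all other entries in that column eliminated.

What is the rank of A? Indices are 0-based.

pivot(0,0)=-1: scale R0 → (1, 3, -2, 4)
  clear (1,0): R1 −= (1)R0 → (0, -7, 3, -6)
  clear (2,0): R2 −= (-1)R0 → (0, -1, 2, 7)
pivot(1,1)=-7: scale R1 → (0, 1, -3/7, 6/7)
  clear (0,1): R0 −= (3)R1 → (1, 0, -5/7, 10/7)
  clear (2,1): R2 −= (-1)R1 → (0, 0, 11/7, 55/7)
pivot(2,2)=11/7: scale R2 → (0, 0, 1, 5)
  clear (0,2): R0 −= (-5/7)R2 → (1, 0, 0, 5)
  clear (1,2): R1 −= (-3/7)R2 → (0, 1, 0, 3)

rank = 3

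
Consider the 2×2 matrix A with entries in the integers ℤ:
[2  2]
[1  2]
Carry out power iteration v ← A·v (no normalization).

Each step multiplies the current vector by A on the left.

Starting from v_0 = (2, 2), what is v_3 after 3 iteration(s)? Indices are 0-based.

v_3 = (96, 68)

v_0 = (2, 2).
v_1 = A·v_0 = (8, 6).
v_2 = A·v_1 = (28, 20).
v_3 = A·v_2 = (96, 68).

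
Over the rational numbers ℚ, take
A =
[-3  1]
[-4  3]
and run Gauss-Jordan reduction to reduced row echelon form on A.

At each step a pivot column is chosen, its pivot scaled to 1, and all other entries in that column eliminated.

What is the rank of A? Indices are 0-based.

pivot(0,0)=-3: scale R0 → (1, -1/3)
  clear (1,0): R1 −= (-4)R0 → (0, 5/3)
pivot(1,1)=5/3: scale R1 → (0, 1)
  clear (0,1): R0 −= (-1/3)R1 → (1, 0)

rank = 2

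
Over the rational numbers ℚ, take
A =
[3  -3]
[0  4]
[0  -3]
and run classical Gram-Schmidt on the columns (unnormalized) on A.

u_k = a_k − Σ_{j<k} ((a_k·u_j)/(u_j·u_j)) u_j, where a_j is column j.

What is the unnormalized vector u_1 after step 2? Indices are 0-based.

u_1 = (0, 4, -3)

Step 1: u_0 = a_0 = (3, 0, 0).
Step 2: u_1 = a_1 − (-1)·u_0 = (0, 4, -3).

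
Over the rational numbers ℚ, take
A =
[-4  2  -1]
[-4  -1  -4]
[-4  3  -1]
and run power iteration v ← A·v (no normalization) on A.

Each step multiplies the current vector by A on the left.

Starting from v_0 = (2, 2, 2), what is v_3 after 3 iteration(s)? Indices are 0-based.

v_3 = (174, 78, 232)

v_0 = (2, 2, 2).
v_1 = A·v_0 = (-6, -18, -4).
v_2 = A·v_1 = (-8, 58, -26).
v_3 = A·v_2 = (174, 78, 232).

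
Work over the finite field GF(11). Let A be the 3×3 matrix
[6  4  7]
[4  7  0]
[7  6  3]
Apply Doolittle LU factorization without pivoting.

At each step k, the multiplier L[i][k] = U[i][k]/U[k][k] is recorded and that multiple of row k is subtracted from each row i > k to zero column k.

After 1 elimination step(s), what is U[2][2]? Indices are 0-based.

[col 0] pivot 6
  R1 -= 8*R0 → (0, 8, 10)  (L[1][0] := 8)
  R2 -= 3*R0 → (0, 5, 4)  (L[2][0] := 3)

U[2][2] = 4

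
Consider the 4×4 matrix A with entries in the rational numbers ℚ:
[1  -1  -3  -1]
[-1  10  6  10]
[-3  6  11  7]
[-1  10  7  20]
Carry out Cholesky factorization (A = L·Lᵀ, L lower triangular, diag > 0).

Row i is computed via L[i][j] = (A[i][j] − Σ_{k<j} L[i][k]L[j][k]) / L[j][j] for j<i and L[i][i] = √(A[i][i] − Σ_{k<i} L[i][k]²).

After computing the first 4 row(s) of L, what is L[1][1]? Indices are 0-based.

Step 1: L[0][0] = √(1) = 1.
  L[1][0] = (-1) / L[0][0] = -1.
Step 2: L[1][1] = √(9) = 3.
  L[2][0] = (-3) / L[0][0] = -3.
  L[2][1] = (3) / L[1][1] = 1.
Step 3: L[2][2] = √(1) = 1.
  L[3][0] = (-1) / L[0][0] = -1.
  L[3][1] = (9) / L[1][1] = 3.
  L[3][2] = (1) / L[2][2] = 1.
Step 4: L[3][3] = √(9) = 3.

L[1][1] = 3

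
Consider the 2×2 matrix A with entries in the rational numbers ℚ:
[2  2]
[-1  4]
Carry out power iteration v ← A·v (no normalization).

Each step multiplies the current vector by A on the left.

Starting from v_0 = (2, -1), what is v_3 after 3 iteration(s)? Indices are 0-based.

v_0 = (2, -1).
v_1 = A·v_0 = (2, -6).
v_2 = A·v_1 = (-8, -26).
v_3 = A·v_2 = (-68, -96).

v_3 = (-68, -96)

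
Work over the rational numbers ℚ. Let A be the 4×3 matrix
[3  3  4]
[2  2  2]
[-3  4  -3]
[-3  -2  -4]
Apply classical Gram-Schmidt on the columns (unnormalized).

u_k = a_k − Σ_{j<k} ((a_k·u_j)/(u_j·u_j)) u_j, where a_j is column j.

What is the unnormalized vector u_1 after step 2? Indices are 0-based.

u_1 = (72/31, 48/31, 145/31, -41/31)

Step 1: u_0 = a_0 = (3, 2, -3, -3).
Step 2: u_1 = a_1 − (7/31)·u_0 = (72/31, 48/31, 145/31, -41/31).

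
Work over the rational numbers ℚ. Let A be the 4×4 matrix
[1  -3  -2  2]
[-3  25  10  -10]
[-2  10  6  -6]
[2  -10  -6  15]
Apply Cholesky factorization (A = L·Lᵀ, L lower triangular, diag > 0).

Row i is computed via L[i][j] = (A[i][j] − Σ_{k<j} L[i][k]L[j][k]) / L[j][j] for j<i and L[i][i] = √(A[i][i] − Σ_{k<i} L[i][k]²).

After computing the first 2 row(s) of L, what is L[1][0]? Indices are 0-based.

Step 1: L[0][0] = √(1) = 1.
  L[1][0] = (-3) / L[0][0] = -3.
Step 2: L[1][1] = √(16) = 4.

L[1][0] = -3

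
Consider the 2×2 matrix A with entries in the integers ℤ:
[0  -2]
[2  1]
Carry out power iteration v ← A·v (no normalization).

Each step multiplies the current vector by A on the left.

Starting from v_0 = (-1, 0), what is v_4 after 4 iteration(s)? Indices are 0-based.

v_4 = (-12, 14)

v_0 = (-1, 0).
v_1 = A·v_0 = (0, -2).
v_2 = A·v_1 = (4, -2).
v_3 = A·v_2 = (4, 6).
v_4 = A·v_3 = (-12, 14).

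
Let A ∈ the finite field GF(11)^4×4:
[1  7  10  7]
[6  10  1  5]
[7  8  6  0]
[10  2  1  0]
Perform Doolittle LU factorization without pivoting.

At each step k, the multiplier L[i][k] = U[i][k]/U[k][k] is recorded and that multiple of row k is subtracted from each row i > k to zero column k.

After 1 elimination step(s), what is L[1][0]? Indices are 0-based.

Step 1: pivot at (0,0) is 1.
  row1 ← row1 − (6)·row0  ⇒  L[1][0]=6, U row1=(0, 1, 7, 7)
  row2 ← row2 − (7)·row0  ⇒  L[2][0]=7, U row2=(0, 3, 2, 6)
  row3 ← row3 − (10)·row0  ⇒  L[3][0]=10, U row3=(0, 9, 0, 7)

L[1][0] = 6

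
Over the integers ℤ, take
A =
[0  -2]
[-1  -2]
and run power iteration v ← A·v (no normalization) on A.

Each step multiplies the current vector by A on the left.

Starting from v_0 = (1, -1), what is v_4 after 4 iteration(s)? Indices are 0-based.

v_4 = (-20, -28)

v_0 = (1, -1).
v_1 = A·v_0 = (2, 1).
v_2 = A·v_1 = (-2, -4).
v_3 = A·v_2 = (8, 10).
v_4 = A·v_3 = (-20, -28).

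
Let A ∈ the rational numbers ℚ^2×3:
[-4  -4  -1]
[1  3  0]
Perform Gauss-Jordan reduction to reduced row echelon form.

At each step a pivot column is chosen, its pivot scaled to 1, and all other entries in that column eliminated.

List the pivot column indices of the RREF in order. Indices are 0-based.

pivot(0,0)=-4: scale R0 → (1, 1, 1/4)
  clear (1,0): R1 −= (1)R0 → (0, 2, -1/4)
pivot(1,1)=2: scale R1 → (0, 1, -1/8)
  clear (0,1): R0 −= (1)R1 → (1, 0, 3/8)

pivot columns: 0, 1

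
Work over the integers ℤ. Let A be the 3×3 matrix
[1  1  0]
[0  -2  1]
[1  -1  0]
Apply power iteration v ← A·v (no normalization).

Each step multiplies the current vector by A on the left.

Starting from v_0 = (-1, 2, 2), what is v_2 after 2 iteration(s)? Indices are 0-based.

v_0 = (-1, 2, 2).
v_1 = A·v_0 = (1, -2, -3).
v_2 = A·v_1 = (-1, 1, 3).

v_2 = (-1, 1, 3)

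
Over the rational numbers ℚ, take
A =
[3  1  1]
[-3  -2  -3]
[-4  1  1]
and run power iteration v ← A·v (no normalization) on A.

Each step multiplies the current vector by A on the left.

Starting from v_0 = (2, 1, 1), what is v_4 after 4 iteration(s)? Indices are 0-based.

v_0 = (2, 1, 1).
v_1 = A·v_0 = (8, -11, -6).
v_2 = A·v_1 = (7, 16, -49).
v_3 = A·v_2 = (-12, 94, -61).
v_4 = A·v_3 = (-3, 31, 81).

v_4 = (-3, 31, 81)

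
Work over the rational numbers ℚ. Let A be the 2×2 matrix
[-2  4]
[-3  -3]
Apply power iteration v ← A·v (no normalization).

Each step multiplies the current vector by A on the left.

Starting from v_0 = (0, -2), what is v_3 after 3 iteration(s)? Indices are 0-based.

v_0 = (0, -2).
v_1 = A·v_0 = (-8, 6).
v_2 = A·v_1 = (40, 6).
v_3 = A·v_2 = (-56, -138).

v_3 = (-56, -138)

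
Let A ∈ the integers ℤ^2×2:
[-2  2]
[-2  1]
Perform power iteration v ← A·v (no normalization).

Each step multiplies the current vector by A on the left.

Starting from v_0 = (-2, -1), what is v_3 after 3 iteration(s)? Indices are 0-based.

v_0 = (-2, -1).
v_1 = A·v_0 = (2, 3).
v_2 = A·v_1 = (2, -1).
v_3 = A·v_2 = (-6, -5).

v_3 = (-6, -5)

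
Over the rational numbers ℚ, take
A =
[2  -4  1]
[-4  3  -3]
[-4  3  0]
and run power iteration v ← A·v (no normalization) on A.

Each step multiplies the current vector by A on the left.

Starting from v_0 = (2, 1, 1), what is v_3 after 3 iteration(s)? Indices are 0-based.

v_3 = (82, -71, -155)

v_0 = (2, 1, 1).
v_1 = A·v_0 = (1, -8, -5).
v_2 = A·v_1 = (29, -13, -28).
v_3 = A·v_2 = (82, -71, -155).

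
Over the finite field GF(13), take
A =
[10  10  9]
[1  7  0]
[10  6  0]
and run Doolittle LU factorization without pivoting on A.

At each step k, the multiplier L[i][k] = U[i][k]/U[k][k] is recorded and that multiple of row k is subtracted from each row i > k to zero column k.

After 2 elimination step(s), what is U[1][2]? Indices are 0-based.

U[1][2] = 3

Step 1: pivot at (0,0) is 10.
  row1 ← row1 − (4)·row0  ⇒  L[1][0]=4, U row1=(0, 6, 3)
  row2 ← row2 − (1)·row0  ⇒  L[2][0]=1, U row2=(0, 9, 4)
Step 2: pivot at (1,1) is 6.
  row2 ← row2 − (8)·row1  ⇒  L[2][1]=8, U row2=(0, 0, 6)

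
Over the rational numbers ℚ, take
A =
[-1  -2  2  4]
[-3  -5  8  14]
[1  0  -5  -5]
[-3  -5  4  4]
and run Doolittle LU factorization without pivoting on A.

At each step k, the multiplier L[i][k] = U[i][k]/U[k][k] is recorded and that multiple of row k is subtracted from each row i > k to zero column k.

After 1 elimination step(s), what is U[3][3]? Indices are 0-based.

U[3][3] = -8

[col 0] pivot -1
  R1 -= 3*R0 → (0, 1, 2, 2)  (L[1][0] := 3)
  R2 -= -1*R0 → (0, -2, -3, -1)  (L[2][0] := -1)
  R3 -= 3*R0 → (0, 1, -2, -8)  (L[3][0] := 3)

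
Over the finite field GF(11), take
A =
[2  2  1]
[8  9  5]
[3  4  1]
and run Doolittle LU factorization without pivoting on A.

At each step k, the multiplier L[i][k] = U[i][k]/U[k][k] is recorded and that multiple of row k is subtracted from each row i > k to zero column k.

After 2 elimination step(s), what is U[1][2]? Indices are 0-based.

U[1][2] = 1

Step 1: pivot at (0,0) is 2.
  row1 ← row1 − (4)·row0  ⇒  L[1][0]=4, U row1=(0, 1, 1)
  row2 ← row2 − (7)·row0  ⇒  L[2][0]=7, U row2=(0, 1, 5)
Step 2: pivot at (1,1) is 1.
  row2 ← row2 − (1)·row1  ⇒  L[2][1]=1, U row2=(0, 0, 4)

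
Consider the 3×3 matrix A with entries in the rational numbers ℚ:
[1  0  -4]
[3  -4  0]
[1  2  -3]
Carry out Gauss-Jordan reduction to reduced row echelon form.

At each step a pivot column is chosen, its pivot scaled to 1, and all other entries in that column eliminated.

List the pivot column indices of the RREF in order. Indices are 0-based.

pivot(0,0)=1: scale R0 → (1, 0, -4)
  clear (1,0): R1 −= (3)R0 → (0, -4, 12)
  clear (2,0): R2 −= (1)R0 → (0, 2, 1)
pivot(1,1)=-4: scale R1 → (0, 1, -3)
  clear (2,1): R2 −= (2)R1 → (0, 0, 7)
pivot(2,2)=7: scale R2 → (0, 0, 1)
  clear (0,2): R0 −= (-4)R2 → (1, 0, 0)
  clear (1,2): R1 −= (-3)R2 → (0, 1, 0)

pivot columns: 0, 1, 2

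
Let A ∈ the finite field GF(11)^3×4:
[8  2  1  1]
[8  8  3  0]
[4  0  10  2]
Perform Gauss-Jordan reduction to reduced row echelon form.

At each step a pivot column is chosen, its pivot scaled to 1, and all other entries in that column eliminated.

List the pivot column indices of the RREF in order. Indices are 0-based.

step 1: normalize row 0 (÷8) = (1, 3, 7, 7)
  row 1: subtract 8×row0 = (0, 6, 2, 10)
  row 2: subtract 4×row0 = (0, 10, 4, 7)
step 2: normalize row 1 (÷6) = (0, 1, 4, 9)
  row 0: subtract 3×row1 = (1, 0, 6, 2)
  row 2: subtract 10×row1 = (0, 0, 8, 5)
step 3: normalize row 2 (÷8) = (0, 0, 1, 2)
  row 0: subtract 6×row2 = (1, 0, 0, 1)
  row 1: subtract 4×row2 = (0, 1, 0, 1)

pivot columns: 0, 1, 2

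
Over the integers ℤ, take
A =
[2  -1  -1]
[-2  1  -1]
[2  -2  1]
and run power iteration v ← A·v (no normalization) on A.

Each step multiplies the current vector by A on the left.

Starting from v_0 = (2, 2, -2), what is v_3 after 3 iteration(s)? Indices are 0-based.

v_0 = (2, 2, -2).
v_1 = A·v_0 = (4, 0, -2).
v_2 = A·v_1 = (10, -6, 6).
v_3 = A·v_2 = (20, -32, 38).

v_3 = (20, -32, 38)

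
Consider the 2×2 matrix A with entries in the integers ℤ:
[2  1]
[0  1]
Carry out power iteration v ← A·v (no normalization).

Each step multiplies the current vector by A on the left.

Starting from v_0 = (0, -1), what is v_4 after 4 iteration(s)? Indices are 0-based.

v_0 = (0, -1).
v_1 = A·v_0 = (-1, -1).
v_2 = A·v_1 = (-3, -1).
v_3 = A·v_2 = (-7, -1).
v_4 = A·v_3 = (-15, -1).

v_4 = (-15, -1)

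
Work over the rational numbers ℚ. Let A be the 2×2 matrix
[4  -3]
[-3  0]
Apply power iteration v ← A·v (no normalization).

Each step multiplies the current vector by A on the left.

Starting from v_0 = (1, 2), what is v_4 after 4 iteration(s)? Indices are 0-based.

v_4 = (-47, 42)

v_0 = (1, 2).
v_1 = A·v_0 = (-2, -3).
v_2 = A·v_1 = (1, 6).
v_3 = A·v_2 = (-14, -3).
v_4 = A·v_3 = (-47, 42).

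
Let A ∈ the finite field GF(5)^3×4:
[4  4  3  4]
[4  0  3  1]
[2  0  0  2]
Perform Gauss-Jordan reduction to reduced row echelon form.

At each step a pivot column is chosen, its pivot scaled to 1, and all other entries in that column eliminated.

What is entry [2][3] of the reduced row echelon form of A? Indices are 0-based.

M[2][3] = 4

step 1: normalize row 0 (÷4) = (1, 1, 2, 1)
  row 1: subtract 4×row0 = (0, 1, 0, 2)
  row 2: subtract 2×row0 = (0, 3, 1, 0)
step 2: normalize row 1 (÷1) = (0, 1, 0, 2)
  row 0: subtract 1×row1 = (1, 0, 2, 4)
  row 2: subtract 3×row1 = (0, 0, 1, 4)
step 3: normalize row 2 (÷1) = (0, 0, 1, 4)
  row 0: subtract 2×row2 = (1, 0, 0, 1)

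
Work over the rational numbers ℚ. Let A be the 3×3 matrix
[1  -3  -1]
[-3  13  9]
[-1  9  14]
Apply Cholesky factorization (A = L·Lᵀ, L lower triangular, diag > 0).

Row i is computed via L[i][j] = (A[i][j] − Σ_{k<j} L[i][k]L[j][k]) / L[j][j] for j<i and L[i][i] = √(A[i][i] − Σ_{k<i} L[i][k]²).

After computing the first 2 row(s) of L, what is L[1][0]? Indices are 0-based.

Step 1: L[0][0] = √(1) = 1.
  L[1][0] = (-3) / L[0][0] = -3.
Step 2: L[1][1] = √(4) = 2.

L[1][0] = -3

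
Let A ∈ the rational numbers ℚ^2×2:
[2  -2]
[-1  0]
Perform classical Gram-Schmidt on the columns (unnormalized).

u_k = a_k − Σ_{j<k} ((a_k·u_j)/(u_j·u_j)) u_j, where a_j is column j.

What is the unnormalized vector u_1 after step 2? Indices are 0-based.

u_1 = (-2/5, -4/5)

Step 1: u_0 = a_0 = (2, -1).
Step 2: u_1 = a_1 − (-4/5)·u_0 = (-2/5, -4/5).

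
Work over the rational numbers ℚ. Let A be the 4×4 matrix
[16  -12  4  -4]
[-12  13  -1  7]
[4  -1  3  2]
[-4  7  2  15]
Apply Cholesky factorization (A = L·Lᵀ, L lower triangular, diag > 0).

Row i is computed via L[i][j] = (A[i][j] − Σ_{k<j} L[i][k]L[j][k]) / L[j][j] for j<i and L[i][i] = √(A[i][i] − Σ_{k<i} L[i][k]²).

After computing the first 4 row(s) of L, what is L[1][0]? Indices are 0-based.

Step 1: L[0][0] = √(16) = 4.
  L[1][0] = (-12) / L[0][0] = -3.
Step 2: L[1][1] = √(4) = 2.
  L[2][0] = (4) / L[0][0] = 1.
  L[2][1] = (2) / L[1][1] = 1.
Step 3: L[2][2] = √(1) = 1.
  L[3][0] = (-4) / L[0][0] = -1.
  L[3][1] = (4) / L[1][1] = 2.
  L[3][2] = (1) / L[2][2] = 1.
Step 4: L[3][3] = √(9) = 3.

L[1][0] = -3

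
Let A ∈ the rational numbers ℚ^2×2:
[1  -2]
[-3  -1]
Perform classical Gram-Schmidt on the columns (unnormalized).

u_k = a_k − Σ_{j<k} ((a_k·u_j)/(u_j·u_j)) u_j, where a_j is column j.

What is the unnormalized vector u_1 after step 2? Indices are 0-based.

u_1 = (-21/10, -7/10)

Step 1: u_0 = a_0 = (1, -3).
Step 2: u_1 = a_1 − (1/10)·u_0 = (-21/10, -7/10).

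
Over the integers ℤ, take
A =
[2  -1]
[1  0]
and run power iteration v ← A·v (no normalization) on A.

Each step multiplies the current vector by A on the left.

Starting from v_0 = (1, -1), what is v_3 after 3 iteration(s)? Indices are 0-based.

v_3 = (7, 5)

v_0 = (1, -1).
v_1 = A·v_0 = (3, 1).
v_2 = A·v_1 = (5, 3).
v_3 = A·v_2 = (7, 5).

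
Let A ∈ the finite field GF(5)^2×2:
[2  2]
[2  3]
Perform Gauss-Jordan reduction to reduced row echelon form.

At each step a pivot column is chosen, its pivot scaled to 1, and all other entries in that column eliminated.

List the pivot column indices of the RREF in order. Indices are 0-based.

pivot columns: 0, 1

step 1: normalize row 0 (÷2) = (1, 1)
  row 1: subtract 2×row0 = (0, 1)
step 2: normalize row 1 (÷1) = (0, 1)
  row 0: subtract 1×row1 = (1, 0)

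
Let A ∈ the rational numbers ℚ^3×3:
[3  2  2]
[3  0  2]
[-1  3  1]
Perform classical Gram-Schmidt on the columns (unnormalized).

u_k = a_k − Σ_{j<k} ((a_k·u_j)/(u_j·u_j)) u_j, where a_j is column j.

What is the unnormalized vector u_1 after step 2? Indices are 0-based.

u_1 = (29/19, -9/19, 60/19)

Step 1: u_0 = a_0 = (3, 3, -1).
Step 2: u_1 = a_1 − (3/19)·u_0 = (29/19, -9/19, 60/19).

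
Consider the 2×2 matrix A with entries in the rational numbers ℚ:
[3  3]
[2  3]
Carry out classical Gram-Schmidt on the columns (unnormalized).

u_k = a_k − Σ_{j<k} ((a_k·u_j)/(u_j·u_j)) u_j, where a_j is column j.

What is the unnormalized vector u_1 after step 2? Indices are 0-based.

u_1 = (-6/13, 9/13)

Step 1: u_0 = a_0 = (3, 2).
Step 2: u_1 = a_1 − (15/13)·u_0 = (-6/13, 9/13).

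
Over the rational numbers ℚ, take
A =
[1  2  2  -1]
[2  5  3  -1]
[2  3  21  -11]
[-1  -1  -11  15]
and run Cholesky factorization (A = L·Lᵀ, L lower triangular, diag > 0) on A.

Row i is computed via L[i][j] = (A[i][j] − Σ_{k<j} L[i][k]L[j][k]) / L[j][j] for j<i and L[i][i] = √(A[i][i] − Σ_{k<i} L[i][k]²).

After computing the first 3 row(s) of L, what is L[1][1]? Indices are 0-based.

Step 1: L[0][0] = √(1) = 1.
  L[1][0] = (2) / L[0][0] = 2.
Step 2: L[1][1] = √(1) = 1.
  L[2][0] = (2) / L[0][0] = 2.
  L[2][1] = (-1) / L[1][1] = -1.
Step 3: L[2][2] = √(16) = 4.

L[1][1] = 1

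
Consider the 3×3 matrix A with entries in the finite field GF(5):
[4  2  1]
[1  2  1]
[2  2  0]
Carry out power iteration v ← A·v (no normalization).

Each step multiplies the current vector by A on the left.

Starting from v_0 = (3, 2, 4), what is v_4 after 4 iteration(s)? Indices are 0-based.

v_0 = (3, 2, 4).
v_1 = A·v_0 = (0, 1, 0).
v_2 = A·v_1 = (2, 2, 2).
v_3 = A·v_2 = (4, 3, 3).
v_4 = A·v_3 = (0, 3, 4).

v_4 = (0, 3, 4)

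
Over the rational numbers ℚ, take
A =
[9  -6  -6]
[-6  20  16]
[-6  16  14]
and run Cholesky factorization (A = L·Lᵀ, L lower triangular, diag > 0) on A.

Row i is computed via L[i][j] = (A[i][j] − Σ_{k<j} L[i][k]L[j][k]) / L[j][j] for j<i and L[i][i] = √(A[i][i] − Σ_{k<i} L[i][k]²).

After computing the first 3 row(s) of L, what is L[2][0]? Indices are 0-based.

L[2][0] = -2

Step 1: L[0][0] = √(9) = 3.
  L[1][0] = (-6) / L[0][0] = -2.
Step 2: L[1][1] = √(16) = 4.
  L[2][0] = (-6) / L[0][0] = -2.
  L[2][1] = (12) / L[1][1] = 3.
Step 3: L[2][2] = √(1) = 1.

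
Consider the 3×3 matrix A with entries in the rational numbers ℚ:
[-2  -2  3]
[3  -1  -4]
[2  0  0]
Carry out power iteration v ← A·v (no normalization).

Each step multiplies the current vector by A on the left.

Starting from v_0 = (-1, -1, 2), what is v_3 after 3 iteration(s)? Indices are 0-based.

v_0 = (-1, -1, 2).
v_1 = A·v_0 = (10, -10, -2).
v_2 = A·v_1 = (-6, 48, 20).
v_3 = A·v_2 = (-24, -146, -12).

v_3 = (-24, -146, -12)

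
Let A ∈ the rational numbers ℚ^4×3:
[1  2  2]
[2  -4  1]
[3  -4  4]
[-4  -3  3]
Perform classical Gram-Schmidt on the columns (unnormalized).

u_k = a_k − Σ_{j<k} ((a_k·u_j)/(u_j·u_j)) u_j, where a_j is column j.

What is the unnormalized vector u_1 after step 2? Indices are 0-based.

u_1 = (11/5, -18/5, -17/5, -19/5)

Step 1: u_0 = a_0 = (1, 2, 3, -4).
Step 2: u_1 = a_1 − (-1/5)·u_0 = (11/5, -18/5, -17/5, -19/5).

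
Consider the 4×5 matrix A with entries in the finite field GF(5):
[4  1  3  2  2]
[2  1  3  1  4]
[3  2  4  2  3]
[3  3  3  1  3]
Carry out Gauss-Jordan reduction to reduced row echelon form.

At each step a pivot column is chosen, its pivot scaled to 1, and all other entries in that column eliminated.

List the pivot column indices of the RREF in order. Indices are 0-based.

pivot columns: 0, 1, 2, 3

step 1: normalize row 0 (÷4) = (1, 4, 2, 3, 3)
  row 1: subtract 2×row0 = (0, 3, 4, 0, 3)
  row 2: subtract 3×row0 = (0, 0, 3, 3, 4)
  row 3: subtract 3×row0 = (0, 1, 2, 2, 4)
step 2: normalize row 1 (÷3) = (0, 1, 3, 0, 1)
  row 0: subtract 4×row1 = (1, 0, 0, 3, 4)
  row 3: subtract 1×row1 = (0, 0, 4, 2, 3)
step 3: normalize row 2 (÷3) = (0, 0, 1, 1, 3)
  row 1: subtract 3×row2 = (0, 1, 0, 2, 2)
  row 3: subtract 4×row2 = (0, 0, 0, 3, 1)
step 4: normalize row 3 (÷3) = (0, 0, 0, 1, 2)
  row 0: subtract 3×row3 = (1, 0, 0, 0, 3)
  row 1: subtract 2×row3 = (0, 1, 0, 0, 3)
  row 2: subtract 1×row3 = (0, 0, 1, 0, 1)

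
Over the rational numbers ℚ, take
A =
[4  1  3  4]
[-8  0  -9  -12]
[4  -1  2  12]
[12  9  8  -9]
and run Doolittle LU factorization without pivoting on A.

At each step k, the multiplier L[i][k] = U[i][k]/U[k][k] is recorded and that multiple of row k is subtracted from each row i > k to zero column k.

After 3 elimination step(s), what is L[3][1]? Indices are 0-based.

Step 1: pivot at (0,0) is 4.
  row1 ← row1 − (-2)·row0  ⇒  L[1][0]=-2, U row1=(0, 2, -3, -4)
  row2 ← row2 − (1)·row0  ⇒  L[2][0]=1, U row2=(0, -2, -1, 8)
  row3 ← row3 − (3)·row0  ⇒  L[3][0]=3, U row3=(0, 6, -1, -21)
Step 2: pivot at (1,1) is 2.
  row2 ← row2 − (-1)·row1  ⇒  L[2][1]=-1, U row2=(0, 0, -4, 4)
  row3 ← row3 − (3)·row1  ⇒  L[3][1]=3, U row3=(0, 0, 8, -9)
Step 3: pivot at (2,2) is -4.
  row3 ← row3 − (-2)·row2  ⇒  L[3][2]=-2, U row3=(0, 0, 0, -1)

L[3][1] = 3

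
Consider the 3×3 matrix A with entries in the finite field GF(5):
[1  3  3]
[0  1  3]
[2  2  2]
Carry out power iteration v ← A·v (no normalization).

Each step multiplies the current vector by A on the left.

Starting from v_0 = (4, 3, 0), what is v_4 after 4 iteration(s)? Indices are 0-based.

v_4 = (3, 4, 4)

v_0 = (4, 3, 0).
v_1 = A·v_0 = (3, 3, 4).
v_2 = A·v_1 = (4, 0, 0).
v_3 = A·v_2 = (4, 0, 3).
v_4 = A·v_3 = (3, 4, 4).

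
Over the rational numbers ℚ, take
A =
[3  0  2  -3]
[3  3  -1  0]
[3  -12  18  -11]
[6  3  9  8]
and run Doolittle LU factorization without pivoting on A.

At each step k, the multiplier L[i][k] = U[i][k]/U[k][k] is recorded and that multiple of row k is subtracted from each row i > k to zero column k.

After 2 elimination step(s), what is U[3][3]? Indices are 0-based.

Step 1: pivot at (0,0) is 3.
  row1 ← row1 − (1)·row0  ⇒  L[1][0]=1, U row1=(0, 3, -3, 3)
  row2 ← row2 − (1)·row0  ⇒  L[2][0]=1, U row2=(0, -12, 16, -8)
  row3 ← row3 − (2)·row0  ⇒  L[3][0]=2, U row3=(0, 3, 5, 14)
Step 2: pivot at (1,1) is 3.
  row2 ← row2 − (-4)·row1  ⇒  L[2][1]=-4, U row2=(0, 0, 4, 4)
  row3 ← row3 − (1)·row1  ⇒  L[3][1]=1, U row3=(0, 0, 8, 11)

U[3][3] = 11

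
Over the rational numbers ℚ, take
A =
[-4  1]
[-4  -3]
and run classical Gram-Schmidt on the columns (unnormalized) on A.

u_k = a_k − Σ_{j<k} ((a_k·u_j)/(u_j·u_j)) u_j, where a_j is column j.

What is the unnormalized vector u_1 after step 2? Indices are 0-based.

u_1 = (2, -2)

Step 1: u_0 = a_0 = (-4, -4).
Step 2: u_1 = a_1 − (1/4)·u_0 = (2, -2).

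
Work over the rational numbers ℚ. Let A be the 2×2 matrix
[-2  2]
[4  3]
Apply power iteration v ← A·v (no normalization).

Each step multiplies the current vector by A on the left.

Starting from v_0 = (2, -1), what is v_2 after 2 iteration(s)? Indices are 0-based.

v_2 = (22, -9)

v_0 = (2, -1).
v_1 = A·v_0 = (-6, 5).
v_2 = A·v_1 = (22, -9).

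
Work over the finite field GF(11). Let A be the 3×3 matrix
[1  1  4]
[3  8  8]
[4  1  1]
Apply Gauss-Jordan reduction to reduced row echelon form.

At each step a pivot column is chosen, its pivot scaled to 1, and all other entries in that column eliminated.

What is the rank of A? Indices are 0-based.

[1] R0 /= 1  ⇒  (1, 1, 4)
     R1 -= 3·R0  ⇒  (0, 5, 7)
     R2 -= 4·R0  ⇒  (0, 8, 7)
[2] R1 /= 5  ⇒  (0, 1, 8)
     R0 -= 1·R1  ⇒  (1, 0, 7)
     R2 -= 8·R1  ⇒  (0, 0, 9)
[3] R2 /= 9  ⇒  (0, 0, 1)
     R0 -= 7·R2  ⇒  (1, 0, 0)
     R1 -= 8·R2  ⇒  (0, 1, 0)

rank = 3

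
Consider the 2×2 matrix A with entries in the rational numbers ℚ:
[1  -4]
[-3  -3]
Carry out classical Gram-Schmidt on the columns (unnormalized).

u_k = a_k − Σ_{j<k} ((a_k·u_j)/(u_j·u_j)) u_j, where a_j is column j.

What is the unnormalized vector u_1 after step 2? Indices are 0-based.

Step 1: u_0 = a_0 = (1, -3).
Step 2: u_1 = a_1 − (1/2)·u_0 = (-9/2, -3/2).

u_1 = (-9/2, -3/2)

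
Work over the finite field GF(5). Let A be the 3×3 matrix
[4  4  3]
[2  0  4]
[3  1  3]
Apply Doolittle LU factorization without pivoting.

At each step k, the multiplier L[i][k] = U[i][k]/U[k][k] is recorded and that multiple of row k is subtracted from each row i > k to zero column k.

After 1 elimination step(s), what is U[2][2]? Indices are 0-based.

Step 1: pivot at (0,0) is 4.
  row1 ← row1 − (3)·row0  ⇒  L[1][0]=3, U row1=(0, 3, 0)
  row2 ← row2 − (2)·row0  ⇒  L[2][0]=2, U row2=(0, 3, 2)

U[2][2] = 2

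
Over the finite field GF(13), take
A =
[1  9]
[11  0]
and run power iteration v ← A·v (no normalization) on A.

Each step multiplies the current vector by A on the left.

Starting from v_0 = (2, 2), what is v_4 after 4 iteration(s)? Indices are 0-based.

v_4 = (3, 11)

v_0 = (2, 2).
v_1 = A·v_0 = (7, 9).
v_2 = A·v_1 = (10, 12).
v_3 = A·v_2 = (1, 6).
v_4 = A·v_3 = (3, 11).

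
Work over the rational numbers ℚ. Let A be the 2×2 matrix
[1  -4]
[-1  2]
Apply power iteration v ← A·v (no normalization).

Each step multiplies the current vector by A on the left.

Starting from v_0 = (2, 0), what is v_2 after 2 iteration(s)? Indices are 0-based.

v_2 = (10, -6)

v_0 = (2, 0).
v_1 = A·v_0 = (2, -2).
v_2 = A·v_1 = (10, -6).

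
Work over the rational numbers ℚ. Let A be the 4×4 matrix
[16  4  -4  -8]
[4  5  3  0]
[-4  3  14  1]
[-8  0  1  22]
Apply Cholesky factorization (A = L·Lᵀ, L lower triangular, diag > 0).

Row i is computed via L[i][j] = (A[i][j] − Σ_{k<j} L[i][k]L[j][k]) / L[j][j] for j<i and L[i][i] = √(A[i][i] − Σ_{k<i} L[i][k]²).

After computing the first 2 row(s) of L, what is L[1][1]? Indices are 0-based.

Step 1: L[0][0] = √(16) = 4.
  L[1][0] = (4) / L[0][0] = 1.
Step 2: L[1][1] = √(4) = 2.

L[1][1] = 2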